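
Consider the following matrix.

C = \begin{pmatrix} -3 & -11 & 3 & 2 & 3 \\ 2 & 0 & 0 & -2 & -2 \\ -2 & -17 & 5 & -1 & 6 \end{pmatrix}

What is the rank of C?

Row reduce to echelon form.
R2 ← R2 + (2/3)·R1: [0, -22/3, 2, -2/3, 0]
R3 ← R3 − (2/3)·R1: [0, -29/3, 3, -7/3, 4]
R3 ← R3 − (29/22)·R2: [0, 0, 4/11, -16/11, 4]
Echelon form has 3 nonzero rows, so rank(C) = 3.

3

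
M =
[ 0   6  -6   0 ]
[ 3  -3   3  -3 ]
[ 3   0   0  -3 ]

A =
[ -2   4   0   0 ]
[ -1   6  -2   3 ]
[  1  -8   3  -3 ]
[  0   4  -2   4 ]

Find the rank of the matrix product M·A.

2

First compute MA:
[[-12,  84, -30,  36],
 [  0, -42,  21, -30],
 [ -6,   0,   6, -12]]
Now row reduce the product.
R3 ← R3 − (1/2)·R1: [0, -42, 21, -30]
R3 ← R3 − R2: [0, 0, 0, 0]
2 nonzero rows, so rank(MA) = 2.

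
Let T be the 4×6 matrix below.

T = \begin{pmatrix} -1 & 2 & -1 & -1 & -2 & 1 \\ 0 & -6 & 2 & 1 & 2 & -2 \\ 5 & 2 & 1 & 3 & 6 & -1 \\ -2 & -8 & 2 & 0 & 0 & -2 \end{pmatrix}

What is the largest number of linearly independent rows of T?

Row reduce to echelon form.
R3 ← R3 + (5)·R1: [0, 12, -4, -2, -4, 4]
R4 ← R4 − (2)·R1: [0, -12, 4, 2, 4, -4]
R3 ← R3 + (2)·R2: [0, 0, 0, 0, 0, 0]
R4 ← R4 − (2)·R2: [0, 0, 0, 0, 0, 0]
Echelon form has 2 nonzero rows, so rank(T) = 2.
The rank gives the maximum number of linearly independent rows: 2.

2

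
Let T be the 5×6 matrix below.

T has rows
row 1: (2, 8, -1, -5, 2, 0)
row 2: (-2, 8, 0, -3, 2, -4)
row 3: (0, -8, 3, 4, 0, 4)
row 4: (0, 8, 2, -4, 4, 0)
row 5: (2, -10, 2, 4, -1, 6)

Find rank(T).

Row reduce to echelon form.
R2 ← R2 + R1: [0, 16, -1, -8, 4, -4]
R5 ← R5 − R1: [0, -18, 3, 9, -3, 6]
R3 ← R3 + (1/2)·R2: [0, 0, 5/2, 0, 2, 2]
R4 ← R4 − (1/2)·R2: [0, 0, 5/2, 0, 2, 2]
R5 ← R5 + (9/8)·R2: [0, 0, 15/8, 0, 3/2, 3/2]
R4 ← R4 − R3: [0, 0, 0, 0, 0, 0]
R5 ← R5 − (3/4)·R3: [0, 0, 0, 0, 0, 0]
Echelon form has 3 nonzero rows, so rank(T) = 3.

3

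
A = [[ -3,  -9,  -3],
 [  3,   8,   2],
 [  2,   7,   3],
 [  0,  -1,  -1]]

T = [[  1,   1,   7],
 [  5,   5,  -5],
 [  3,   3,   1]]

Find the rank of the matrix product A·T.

2

First compute AT:
[[-57, -57,  21],
 [ 49,  49, -17],
 [ 46,  46, -18],
 [ -8,  -8,   4]]
Now row reduce the product.
R2 ← R2 + (49/57)·R1: [0, 0, 20/19]
R3 ← R3 + (46/57)·R1: [0, 0, -20/19]
R4 ← R4 − (8/57)·R1: [0, 0, 20/19]
R3 ← R3 + R2: [0, 0, 0]
R4 ← R4 − R2: [0, 0, 0]
2 nonzero rows, so rank(AT) = 2.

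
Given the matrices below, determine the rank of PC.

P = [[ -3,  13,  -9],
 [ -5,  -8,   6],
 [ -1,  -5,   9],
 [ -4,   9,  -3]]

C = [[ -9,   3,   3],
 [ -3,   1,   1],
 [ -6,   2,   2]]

First compute PC:
[[ 42, -14, -14],
 [ 33, -11, -11],
 [-30,  10,  10],
 [ 27,  -9,  -9]]
Now row reduce the product.
R2 ← R2 − (11/14)·R1: [0, 0, 0]
R3 ← R3 + (5/7)·R1: [0, 0, 0]
R4 ← R4 − (9/14)·R1: [0, 0, 0]
1 nonzero row, so rank(PC) = 1.

1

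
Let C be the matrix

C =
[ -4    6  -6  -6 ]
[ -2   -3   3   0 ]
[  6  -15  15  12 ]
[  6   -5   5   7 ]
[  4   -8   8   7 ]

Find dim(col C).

2

Row reduce to echelon form.
R2 ← R2 − (1/2)·R1: [0, -6, 6, 3]
R3 ← R3 + (3/2)·R1: [0, -6, 6, 3]
R4 ← R4 + (3/2)·R1: [0, 4, -4, -2]
R5 ← R5 + R1: [0, -2, 2, 1]
R3 ← R3 − R2: [0, 0, 0, 0]
R4 ← R4 + (2/3)·R2: [0, 0, 0, 0]
R5 ← R5 − (1/3)·R2: [0, 0, 0, 0]
Echelon form has 2 nonzero rows, so rank(C) = 2.
The column space has dimension equal to the rank: 2.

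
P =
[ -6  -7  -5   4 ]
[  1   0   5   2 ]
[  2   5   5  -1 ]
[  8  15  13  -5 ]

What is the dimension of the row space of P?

3

Row reduce to echelon form.
R2 ← R2 + (1/6)·R1: [0, -7/6, 25/6, 8/3]
R3 ← R3 + (1/3)·R1: [0, 8/3, 10/3, 1/3]
R4 ← R4 + (4/3)·R1: [0, 17/3, 19/3, 1/3]
R3 ← R3 + (16/7)·R2: [0, 0, 90/7, 45/7]
R4 ← R4 + (34/7)·R2: [0, 0, 186/7, 93/7]
R4 ← R4 − (31/15)·R3: [0, 0, 0, 0]
Echelon form has 3 nonzero rows, so rank(P) = 3.
The row space has dimension equal to the rank: 3.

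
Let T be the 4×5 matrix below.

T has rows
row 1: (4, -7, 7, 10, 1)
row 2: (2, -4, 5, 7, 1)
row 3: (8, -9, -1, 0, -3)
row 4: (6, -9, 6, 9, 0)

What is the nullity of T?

Row reduce to echelon form.
R2 ← R2 − (1/2)·R1: [0, -1/2, 3/2, 2, 1/2]
R3 ← R3 − (2)·R1: [0, 5, -15, -20, -5]
R4 ← R4 − (3/2)·R1: [0, 3/2, -9/2, -6, -3/2]
R3 ← R3 + (10)·R2: [0, 0, 0, 0, 0]
R4 ← R4 + (3)·R2: [0, 0, 0, 0, 0]
2 nonzero rows, so rank(T) = 2.
T has 5 columns; by rank–nullity, nullity = 5 − 2 = 3.

3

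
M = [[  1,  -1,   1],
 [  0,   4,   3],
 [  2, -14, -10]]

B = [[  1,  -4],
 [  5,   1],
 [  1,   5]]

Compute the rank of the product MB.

First compute MB:
[[ -3,   0],
 [ 23,  19],
 [-78, -72]]
Now row reduce the product.
R2 ← R2 + (23/3)·R1: [0, 19]
R3 ← R3 − (26)·R1: [0, -72]
R3 ← R3 + (72/19)·R2: [0, 0]
2 nonzero rows, so rank(MB) = 2.

2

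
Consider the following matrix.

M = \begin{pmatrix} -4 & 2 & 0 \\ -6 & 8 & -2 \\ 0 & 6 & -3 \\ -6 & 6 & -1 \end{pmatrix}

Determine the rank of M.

Row reduce to echelon form.
R2 ← R2 − (3/2)·R1: [0, 5, -2]
R4 ← R4 − (3/2)·R1: [0, 3, -1]
R3 ← R3 − (6/5)·R2: [0, 0, -3/5]
R4 ← R4 − (3/5)·R2: [0, 0, 1/5]
R4 ← R4 + (1/3)·R3: [0, 0, 0]
Echelon form has 3 nonzero rows, so rank(M) = 3.

3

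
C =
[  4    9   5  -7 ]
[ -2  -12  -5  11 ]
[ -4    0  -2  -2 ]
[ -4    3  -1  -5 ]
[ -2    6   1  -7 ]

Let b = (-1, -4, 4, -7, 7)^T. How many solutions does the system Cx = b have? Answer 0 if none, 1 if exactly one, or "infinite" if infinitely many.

Row reduce the augmented matrix [C | b].
R2 ← R2 + (1/2)·R1: [0, -15/2, -5/2, 15/2, -9/2]
R3 ← R3 + R1: [0, 9, 3, -9, 3]
R4 ← R4 + R1: [0, 12, 4, -12, -8]
R5 ← R5 + (1/2)·R1: [0, 21/2, 7/2, -21/2, 13/2]
R3 ← R3 + (6/5)·R2: [0, 0, 0, 0, -12/5]
R4 ← R4 + (8/5)·R2: [0, 0, 0, 0, -76/5]
R5 ← R5 + (7/5)·R2: [0, 0, 0, 0, 1/5]
R4 ← R4 − (19/3)·R3: [0, 0, 0, 0, 0]
R5 ← R5 + (1/12)·R3: [0, 0, 0, 0, 0]
The echelon form has 3 nonzero rows; the last pivot sits in the augmented column, so rank(C) = 2 but rank([C|b]) = 3.
Since the ranks differ, the system is inconsistent.
It has no solutions.

0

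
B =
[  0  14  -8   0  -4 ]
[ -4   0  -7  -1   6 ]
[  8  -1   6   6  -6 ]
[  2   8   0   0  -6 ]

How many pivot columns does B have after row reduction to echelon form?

3

Row reduce to echelon form.
Swap R1 ↔ R2
R3 ← R3 + (2)·R1: [0, -1, -8, 4, 6]
R4 ← R4 + (1/2)·R1: [0, 8, -7/2, -1/2, -3]
R3 ← R3 + (1/14)·R2: [0, 0, -60/7, 4, 40/7]
R4 ← R4 − (4/7)·R2: [0, 0, 15/14, -1/2, -5/7]
R4 ← R4 + (1/8)·R3: [0, 0, 0, 0, 0]
Echelon form has 3 nonzero rows, so rank(B) = 3.
Each nonzero row contributes one pivot column: 3 pivot columns.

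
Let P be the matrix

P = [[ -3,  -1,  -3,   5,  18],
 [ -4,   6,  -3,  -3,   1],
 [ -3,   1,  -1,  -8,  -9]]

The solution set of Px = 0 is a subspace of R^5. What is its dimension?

2

Row reduce to echelon form.
R2 ← R2 − (4/3)·R1: [0, 22/3, 1, -29/3, -23]
R3 ← R3 − R1: [0, 2, 2, -13, -27]
R3 ← R3 − (3/11)·R2: [0, 0, 19/11, -114/11, -228/11]
3 nonzero rows, so rank(P) = 3.
P has 5 columns; by rank–nullity, nullity = 5 − 3 = 2.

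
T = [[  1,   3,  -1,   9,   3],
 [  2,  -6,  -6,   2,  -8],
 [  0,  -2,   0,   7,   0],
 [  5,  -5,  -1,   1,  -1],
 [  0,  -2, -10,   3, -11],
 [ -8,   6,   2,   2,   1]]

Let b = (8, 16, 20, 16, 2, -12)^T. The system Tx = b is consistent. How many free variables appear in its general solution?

Row reduce the augmented matrix [T | b].
R2 ← R2 − (2)·R1: [0, -12, -4, -16, -14, 0]
R4 ← R4 − (5)·R1: [0, -20, 4, -44, -16, -24]
R6 ← R6 + (8)·R1: [0, 30, -6, 74, 25, 52]
R3 ← R3 − (1/6)·R2: [0, 0, 2/3, 29/3, 7/3, 20]
R4 ← R4 − (5/3)·R2: [0, 0, 32/3, -52/3, 22/3, -24]
R5 ← R5 − (1/6)·R2: [0, 0, -28/3, 17/3, -26/3, 2]
R6 ← R6 + (5/2)·R2: [0, 0, -16, 34, -10, 52]
R4 ← R4 − (16)·R3: [0, 0, 0, -172, -30, -344]
R5 ← R5 + (14)·R3: [0, 0, 0, 141, 24, 282]
R6 ← R6 + (24)·R3: [0, 0, 0, 266, 46, 532]
R5 ← R5 + (141/172)·R4: [0, 0, 0, 0, -51/86, 0]
R6 ← R6 + (133/86)·R4: [0, 0, 0, 0, -17/43, 0]
R6 ← R6 − (2/3)·R5: [0, 0, 0, 0, 0, 0]
The echelon form has 5 nonzero rows, and every pivot lies in the first 5 columns, so rank(T) = rank([T|b]) = 5.
The system is consistent.
Free variables = (unknowns) − (rank) = 5 − 5 = 0.

0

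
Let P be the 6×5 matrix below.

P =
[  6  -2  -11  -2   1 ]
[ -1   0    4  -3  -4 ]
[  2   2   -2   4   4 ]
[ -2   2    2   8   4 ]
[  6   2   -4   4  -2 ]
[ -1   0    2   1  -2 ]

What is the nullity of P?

Row reduce to echelon form.
R2 ← R2 + (1/6)·R1: [0, -1/3, 13/6, -10/3, -23/6]
R3 ← R3 − (1/3)·R1: [0, 8/3, 5/3, 14/3, 11/3]
R4 ← R4 + (1/3)·R1: [0, 4/3, -5/3, 22/3, 13/3]
R5 ← R5 − R1: [0, 4, 7, 6, -3]
R6 ← R6 + (1/6)·R1: [0, -1/3, 1/6, 2/3, -11/6]
R3 ← R3 + (8)·R2: [0, 0, 19, -22, -27]
R4 ← R4 + (4)·R2: [0, 0, 7, -6, -11]
R5 ← R5 + (12)·R2: [0, 0, 33, -34, -49]
R6 ← R6 − R2: [0, 0, -2, 4, 2]
R4 ← R4 − (7/19)·R3: [0, 0, 0, 40/19, -20/19]
R5 ← R5 − (33/19)·R3: [0, 0, 0, 80/19, -40/19]
R6 ← R6 + (2/19)·R3: [0, 0, 0, 32/19, -16/19]
R5 ← R5 − (2)·R4: [0, 0, 0, 0, 0]
R6 ← R6 − (4/5)·R4: [0, 0, 0, 0, 0]
4 nonzero rows, so rank(P) = 4.
P has 5 columns; by rank–nullity, nullity = 5 − 4 = 1.

1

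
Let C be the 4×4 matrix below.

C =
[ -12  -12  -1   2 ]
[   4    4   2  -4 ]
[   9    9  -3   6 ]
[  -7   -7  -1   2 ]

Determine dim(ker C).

Row reduce to echelon form.
R2 ← R2 + (1/3)·R1: [0, 0, 5/3, -10/3]
R3 ← R3 + (3/4)·R1: [0, 0, -15/4, 15/2]
R4 ← R4 − (7/12)·R1: [0, 0, -5/12, 5/6]
R3 ← R3 + (9/4)·R2: [0, 0, 0, 0]
R4 ← R4 + (1/4)·R2: [0, 0, 0, 0]
2 nonzero rows, so rank(C) = 2.
C has 4 columns; by rank–nullity, nullity = 4 − 2 = 2.

2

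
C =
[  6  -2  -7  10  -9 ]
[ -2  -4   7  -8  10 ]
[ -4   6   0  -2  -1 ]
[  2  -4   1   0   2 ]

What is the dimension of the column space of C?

2

Row reduce to echelon form.
R2 ← R2 + (1/3)·R1: [0, -14/3, 14/3, -14/3, 7]
R3 ← R3 + (2/3)·R1: [0, 14/3, -14/3, 14/3, -7]
R4 ← R4 − (1/3)·R1: [0, -10/3, 10/3, -10/3, 5]
R3 ← R3 + R2: [0, 0, 0, 0, 0]
R4 ← R4 − (5/7)·R2: [0, 0, 0, 0, 0]
Echelon form has 2 nonzero rows, so rank(C) = 2.
The column space has dimension equal to the rank: 2.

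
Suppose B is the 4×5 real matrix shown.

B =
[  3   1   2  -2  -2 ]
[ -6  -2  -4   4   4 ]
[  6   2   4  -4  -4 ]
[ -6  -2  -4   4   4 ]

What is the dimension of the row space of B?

Row reduce to echelon form.
R2 ← R2 + (2)·R1: [0, 0, 0, 0, 0]
R3 ← R3 − (2)·R1: [0, 0, 0, 0, 0]
R4 ← R4 + (2)·R1: [0, 0, 0, 0, 0]
Echelon form has 1 nonzero row, so rank(B) = 1.
The row space has dimension equal to the rank: 1.

1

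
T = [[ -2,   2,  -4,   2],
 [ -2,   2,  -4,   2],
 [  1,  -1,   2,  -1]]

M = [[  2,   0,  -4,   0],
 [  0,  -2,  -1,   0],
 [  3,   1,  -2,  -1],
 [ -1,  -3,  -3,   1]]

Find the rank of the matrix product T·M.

1

First compute TM:
[[-18, -14,   8,   6],
 [-18, -14,   8,   6],
 [  9,   7,  -4,  -3]]
Now row reduce the product.
R2 ← R2 − R1: [0, 0, 0, 0]
R3 ← R3 + (1/2)·R1: [0, 0, 0, 0]
1 nonzero row, so rank(TM) = 1.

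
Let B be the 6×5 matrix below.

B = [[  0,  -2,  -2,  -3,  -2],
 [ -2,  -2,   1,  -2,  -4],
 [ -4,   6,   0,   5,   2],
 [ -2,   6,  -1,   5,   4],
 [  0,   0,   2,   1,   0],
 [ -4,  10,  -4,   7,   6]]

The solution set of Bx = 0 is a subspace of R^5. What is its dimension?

2

Row reduce to echelon form.
Swap R1 ↔ R2
R3 ← R3 − (2)·R1: [0, 10, -2, 9, 10]
R4 ← R4 − R1: [0, 8, -2, 7, 8]
R6 ← R6 − (2)·R1: [0, 14, -6, 11, 14]
R3 ← R3 + (5)·R2: [0, 0, -12, -6, 0]
R4 ← R4 + (4)·R2: [0, 0, -10, -5, 0]
R6 ← R6 + (7)·R2: [0, 0, -20, -10, 0]
R4 ← R4 − (5/6)·R3: [0, 0, 0, 0, 0]
R5 ← R5 + (1/6)·R3: [0, 0, 0, 0, 0]
R6 ← R6 − (5/3)·R3: [0, 0, 0, 0, 0]
3 nonzero rows, so rank(B) = 3.
B has 5 columns; by rank–nullity, nullity = 5 − 3 = 2.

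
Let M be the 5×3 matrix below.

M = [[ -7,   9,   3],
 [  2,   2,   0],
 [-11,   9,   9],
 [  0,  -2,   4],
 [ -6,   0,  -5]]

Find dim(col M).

3

Row reduce to echelon form.
R2 ← R2 + (2/7)·R1: [0, 32/7, 6/7]
R3 ← R3 − (11/7)·R1: [0, -36/7, 30/7]
R5 ← R5 − (6/7)·R1: [0, -54/7, -53/7]
R3 ← R3 + (9/8)·R2: [0, 0, 21/4]
R4 ← R4 + (7/16)·R2: [0, 0, 35/8]
R5 ← R5 + (27/16)·R2: [0, 0, -49/8]
R4 ← R4 − (5/6)·R3: [0, 0, 0]
R5 ← R5 + (7/6)·R3: [0, 0, 0]
Echelon form has 3 nonzero rows, so rank(M) = 3.
The column space has dimension equal to the rank: 3.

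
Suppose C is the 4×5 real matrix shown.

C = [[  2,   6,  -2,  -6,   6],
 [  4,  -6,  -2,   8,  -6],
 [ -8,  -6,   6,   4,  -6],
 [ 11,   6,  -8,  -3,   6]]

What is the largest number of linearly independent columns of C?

Row reduce to echelon form.
R2 ← R2 − (2)·R1: [0, -18, 2, 20, -18]
R3 ← R3 + (4)·R1: [0, 18, -2, -20, 18]
R4 ← R4 − (11/2)·R1: [0, -27, 3, 30, -27]
R3 ← R3 + R2: [0, 0, 0, 0, 0]
R4 ← R4 − (3/2)·R2: [0, 0, 0, 0, 0]
Echelon form has 2 nonzero rows, so rank(C) = 2.
The rank gives the maximum number of linearly independent columns: 2.

2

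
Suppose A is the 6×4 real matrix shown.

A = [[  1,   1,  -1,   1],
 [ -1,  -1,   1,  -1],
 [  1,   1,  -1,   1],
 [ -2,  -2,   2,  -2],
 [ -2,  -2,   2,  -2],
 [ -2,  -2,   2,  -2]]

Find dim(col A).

Row reduce to echelon form.
R2 ← R2 + R1: [0, 0, 0, 0]
R3 ← R3 − R1: [0, 0, 0, 0]
R4 ← R4 + (2)·R1: [0, 0, 0, 0]
R5 ← R5 + (2)·R1: [0, 0, 0, 0]
R6 ← R6 + (2)·R1: [0, 0, 0, 0]
Echelon form has 1 nonzero row, so rank(A) = 1.
The column space has dimension equal to the rank: 1.

1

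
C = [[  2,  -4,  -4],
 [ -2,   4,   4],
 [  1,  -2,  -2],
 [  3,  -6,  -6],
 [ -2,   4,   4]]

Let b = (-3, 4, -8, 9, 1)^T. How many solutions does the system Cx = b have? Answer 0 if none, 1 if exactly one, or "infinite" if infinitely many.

0

Row reduce the augmented matrix [C | b].
R2 ← R2 + R1: [0, 0, 0, 1]
R3 ← R3 − (1/2)·R1: [0, 0, 0, -13/2]
R4 ← R4 − (3/2)·R1: [0, 0, 0, 27/2]
R5 ← R5 + R1: [0, 0, 0, -2]
R3 ← R3 + (13/2)·R2: [0, 0, 0, 0]
R4 ← R4 − (27/2)·R2: [0, 0, 0, 0]
R5 ← R5 + (2)·R2: [0, 0, 0, 0]
The echelon form has 2 nonzero rows; the last pivot sits in the augmented column, so rank(C) = 1 but rank([C|b]) = 2.
Since the ranks differ, the system is inconsistent.
It has no solutions.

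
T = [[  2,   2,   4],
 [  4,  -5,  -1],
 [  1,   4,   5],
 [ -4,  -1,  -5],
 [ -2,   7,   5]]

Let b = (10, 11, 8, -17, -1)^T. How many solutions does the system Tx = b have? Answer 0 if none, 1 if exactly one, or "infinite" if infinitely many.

Row reduce the augmented matrix [T | b].
R2 ← R2 − (2)·R1: [0, -9, -9, -9]
R3 ← R3 − (1/2)·R1: [0, 3, 3, 3]
R4 ← R4 + (2)·R1: [0, 3, 3, 3]
R5 ← R5 + R1: [0, 9, 9, 9]
R3 ← R3 + (1/3)·R2: [0, 0, 0, 0]
R4 ← R4 + (1/3)·R2: [0, 0, 0, 0]
R5 ← R5 + R2: [0, 0, 0, 0]
The echelon form has 2 nonzero rows, and every pivot lies in the first 3 columns, so rank(T) = rank([T|b]) = 2.
The system is consistent.
rank = 2 < 3 unknowns, so there are infinitely many solutions.

infinite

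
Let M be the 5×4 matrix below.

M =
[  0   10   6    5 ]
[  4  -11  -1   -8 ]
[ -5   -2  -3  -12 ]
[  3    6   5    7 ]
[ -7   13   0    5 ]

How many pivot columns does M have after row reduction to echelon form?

Row reduce to echelon form.
Swap R1 ↔ R2
R3 ← R3 + (5/4)·R1: [0, -63/4, -17/4, -22]
R4 ← R4 − (3/4)·R1: [0, 57/4, 23/4, 13]
R5 ← R5 + (7/4)·R1: [0, -25/4, -7/4, -9]
R3 ← R3 + (63/40)·R2: [0, 0, 26/5, -113/8]
R4 ← R4 − (57/40)·R2: [0, 0, -14/5, 47/8]
R5 ← R5 + (5/8)·R2: [0, 0, 2, -47/8]
R4 ← R4 + (7/13)·R3: [0, 0, 0, -45/26]
R5 ← R5 − (5/13)·R3: [0, 0, 0, -23/52]
R5 ← R5 − (23/90)·R4: [0, 0, 0, 0]
Echelon form has 4 nonzero rows, so rank(M) = 4.
Each nonzero row contributes one pivot column: 4 pivot columns.

4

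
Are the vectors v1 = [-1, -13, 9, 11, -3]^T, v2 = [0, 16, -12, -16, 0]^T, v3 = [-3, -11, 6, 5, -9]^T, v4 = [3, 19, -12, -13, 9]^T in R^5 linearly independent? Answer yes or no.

Form the matrix with these vectors as rows and row reduce.
R3 ← R3 − (3)·R1: [0, 28, -21, -28, 0]
R4 ← R4 + (3)·R1: [0, -20, 15, 20, 0]
R3 ← R3 − (7/4)·R2: [0, 0, 0, 0, 0]
R4 ← R4 + (5/4)·R2: [0, 0, 0, 0, 0]
2 nonzero rows, so the 4 vectors span a space of dimension 2.
Since 2 < 4, the vectors are linearly dependent.

no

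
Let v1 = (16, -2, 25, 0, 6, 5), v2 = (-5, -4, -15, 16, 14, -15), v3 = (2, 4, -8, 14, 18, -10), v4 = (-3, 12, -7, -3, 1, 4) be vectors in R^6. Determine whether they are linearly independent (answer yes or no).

yes

Form the matrix with these vectors as rows and row reduce.
R2 ← R2 + (5/16)·R1: [0, -37/8, -115/16, 16, 127/8, -215/16]
R3 ← R3 − (1/8)·R1: [0, 17/4, -89/8, 14, 69/4, -85/8]
R4 ← R4 + (3/16)·R1: [0, 93/8, -37/16, -3, 17/8, 79/16]
R3 ← R3 + (34/37)·R2: [0, 0, -656/37, 1062/37, 1178/37, -850/37]
R4 ← R4 + (93/37)·R2: [0, 0, -754/37, 1377/37, 1555/37, -1067/37]
R4 ← R4 − (377/328)·R3: [0, 0, 0, 693/164, 891/164, -399/164]
4 nonzero rows, so the 4 vectors span a space of dimension 4.
Since 4 = 4, the vectors are linearly independent.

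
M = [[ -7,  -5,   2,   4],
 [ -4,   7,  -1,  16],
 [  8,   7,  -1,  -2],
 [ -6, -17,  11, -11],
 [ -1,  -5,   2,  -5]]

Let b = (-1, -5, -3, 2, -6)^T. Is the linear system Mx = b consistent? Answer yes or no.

no

Row reduce the augmented matrix [M | b].
R2 ← R2 − (4/7)·R1: [0, 69/7, -15/7, 96/7, -31/7]
R3 ← R3 + (8/7)·R1: [0, 9/7, 9/7, 18/7, -29/7]
R4 ← R4 − (6/7)·R1: [0, -89/7, 65/7, -101/7, 20/7]
R5 ← R5 − (1/7)·R1: [0, -30/7, 12/7, -39/7, -41/7]
R3 ← R3 − (3/23)·R2: [0, 0, 36/23, 18/23, -82/23]
R4 ← R4 + (89/69)·R2: [0, 0, 150/23, 75/23, -197/69]
R5 ← R5 + (10/23)·R2: [0, 0, 18/23, 9/23, -179/23]
R4 ← R4 − (25/6)·R3: [0, 0, 0, 0, 12]
R5 ← R5 − (1/2)·R3: [0, 0, 0, 0, -6]
R5 ← R5 + (1/2)·R4: [0, 0, 0, 0, 0]
The echelon form has 4 nonzero rows; the last pivot sits in the augmented column, so rank(M) = 3 but rank([M|b]) = 4.
Since the ranks differ, the system is inconsistent.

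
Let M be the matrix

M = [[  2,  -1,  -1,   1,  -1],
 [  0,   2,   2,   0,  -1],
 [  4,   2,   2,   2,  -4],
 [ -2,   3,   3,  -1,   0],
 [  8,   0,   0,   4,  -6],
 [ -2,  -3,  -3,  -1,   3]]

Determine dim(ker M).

Row reduce to echelon form.
R3 ← R3 − (2)·R1: [0, 4, 4, 0, -2]
R4 ← R4 + R1: [0, 2, 2, 0, -1]
R5 ← R5 − (4)·R1: [0, 4, 4, 0, -2]
R6 ← R6 + R1: [0, -4, -4, 0, 2]
R3 ← R3 − (2)·R2: [0, 0, 0, 0, 0]
R4 ← R4 − R2: [0, 0, 0, 0, 0]
R5 ← R5 − (2)·R2: [0, 0, 0, 0, 0]
R6 ← R6 + (2)·R2: [0, 0, 0, 0, 0]
2 nonzero rows, so rank(M) = 2.
M has 5 columns; by rank–nullity, nullity = 5 − 2 = 3.

3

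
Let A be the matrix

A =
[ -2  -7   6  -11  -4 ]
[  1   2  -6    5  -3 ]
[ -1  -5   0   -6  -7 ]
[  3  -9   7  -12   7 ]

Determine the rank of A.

Row reduce to echelon form.
R2 ← R2 + (1/2)·R1: [0, -3/2, -3, -1/2, -5]
R3 ← R3 − (1/2)·R1: [0, -3/2, -3, -1/2, -5]
R4 ← R4 + (3/2)·R1: [0, -39/2, 16, -57/2, 1]
R3 ← R3 − R2: [0, 0, 0, 0, 0]
R4 ← R4 − (13)·R2: [0, 0, 55, -22, 66]
Swap R3 ↔ R4
Echelon form has 3 nonzero rows, so rank(A) = 3.

3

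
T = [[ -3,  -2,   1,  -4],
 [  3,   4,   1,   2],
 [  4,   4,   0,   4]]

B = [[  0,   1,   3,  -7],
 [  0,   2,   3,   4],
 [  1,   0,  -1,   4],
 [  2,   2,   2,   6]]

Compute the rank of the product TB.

First compute TB:
[[ -7, -15, -24,  -7],
 [  5,  15,  24,  11],
 [  8,  20,  32,  12]]
Now row reduce the product.
R2 ← R2 + (5/7)·R1: [0, 30/7, 48/7, 6]
R3 ← R3 + (8/7)·R1: [0, 20/7, 32/7, 4]
R3 ← R3 − (2/3)·R2: [0, 0, 0, 0]
2 nonzero rows, so rank(TB) = 2.

2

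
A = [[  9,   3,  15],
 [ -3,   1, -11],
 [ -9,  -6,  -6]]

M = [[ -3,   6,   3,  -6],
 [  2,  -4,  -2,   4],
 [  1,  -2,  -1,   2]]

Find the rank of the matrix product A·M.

1

First compute AM:
[[ -6,  12,   6, -12],
 [  0,   0,   0,   0],
 [  9, -18,  -9,  18]]
Now row reduce the product.
R3 ← R3 + (3/2)·R1: [0, 0, 0, 0]
1 nonzero row, so rank(AM) = 1.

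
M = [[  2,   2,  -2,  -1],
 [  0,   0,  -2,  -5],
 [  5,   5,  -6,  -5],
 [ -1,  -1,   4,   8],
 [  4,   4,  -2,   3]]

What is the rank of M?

Row reduce to echelon form.
R3 ← R3 − (5/2)·R1: [0, 0, -1, -5/2]
R4 ← R4 + (1/2)·R1: [0, 0, 3, 15/2]
R5 ← R5 − (2)·R1: [0, 0, 2, 5]
R3 ← R3 − (1/2)·R2: [0, 0, 0, 0]
R4 ← R4 + (3/2)·R2: [0, 0, 0, 0]
R5 ← R5 + R2: [0, 0, 0, 0]
Echelon form has 2 nonzero rows, so rank(M) = 2.

2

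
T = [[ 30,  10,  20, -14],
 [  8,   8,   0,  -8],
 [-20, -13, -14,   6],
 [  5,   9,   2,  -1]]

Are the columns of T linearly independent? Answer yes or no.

Row reduce T to echelon form.
R2 ← R2 − (4/15)·R1: [0, 16/3, -16/3, -64/15]
R3 ← R3 + (2/3)·R1: [0, -19/3, -2/3, -10/3]
R4 ← R4 − (1/6)·R1: [0, 22/3, -4/3, 4/3]
R3 ← R3 + (19/16)·R2: [0, 0, -7, -42/5]
R4 ← R4 − (11/8)·R2: [0, 0, 6, 36/5]
R4 ← R4 + (6/7)·R3: [0, 0, 0, 0]
3 pivots among 4 columns.
Only 3 < 4 pivot columns, so the columns are linearly dependent.

no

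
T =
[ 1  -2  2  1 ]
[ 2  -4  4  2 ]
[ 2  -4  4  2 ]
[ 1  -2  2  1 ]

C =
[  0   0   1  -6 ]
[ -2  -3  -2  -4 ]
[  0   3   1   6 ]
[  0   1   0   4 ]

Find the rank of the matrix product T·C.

1

First compute TC:
[[  4,  13,   7,  18],
 [  8,  26,  14,  36],
 [  8,  26,  14,  36],
 [  4,  13,   7,  18]]
Now row reduce the product.
R2 ← R2 − (2)·R1: [0, 0, 0, 0]
R3 ← R3 − (2)·R1: [0, 0, 0, 0]
R4 ← R4 − R1: [0, 0, 0, 0]
1 nonzero row, so rank(TC) = 1.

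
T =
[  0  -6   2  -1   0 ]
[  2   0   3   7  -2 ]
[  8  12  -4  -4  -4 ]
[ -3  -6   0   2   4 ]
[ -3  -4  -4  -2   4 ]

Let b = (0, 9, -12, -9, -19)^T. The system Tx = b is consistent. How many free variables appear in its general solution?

Row reduce the augmented matrix [T | b].
Swap R1 ↔ R2
R3 ← R3 − (4)·R1: [0, 12, -16, -32, 4, -48]
R4 ← R4 + (3/2)·R1: [0, -6, 9/2, 25/2, 1, 9/2]
R5 ← R5 + (3/2)·R1: [0, -4, 1/2, 17/2, 1, -11/2]
R3 ← R3 + (2)·R2: [0, 0, -12, -34, 4, -48]
R4 ← R4 − R2: [0, 0, 5/2, 27/2, 1, 9/2]
R5 ← R5 − (2/3)·R2: [0, 0, -5/6, 55/6, 1, -11/2]
R4 ← R4 + (5/24)·R3: [0, 0, 0, 77/12, 11/6, -11/2]
R5 ← R5 − (5/72)·R3: [0, 0, 0, 415/36, 13/18, -13/6]
R5 ← R5 − (415/231)·R4: [0, 0, 0, 0, -18/7, 54/7]
The echelon form has 5 nonzero rows, and every pivot lies in the first 5 columns, so rank(T) = rank([T|b]) = 5.
The system is consistent.
Free variables = (unknowns) − (rank) = 5 − 5 = 0.

0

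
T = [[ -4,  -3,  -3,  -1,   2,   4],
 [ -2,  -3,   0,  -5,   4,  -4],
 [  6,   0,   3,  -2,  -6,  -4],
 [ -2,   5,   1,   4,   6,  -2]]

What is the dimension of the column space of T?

Row reduce to echelon form.
R2 ← R2 − (1/2)·R1: [0, -3/2, 3/2, -9/2, 3, -6]
R3 ← R3 + (3/2)·R1: [0, -9/2, -3/2, -7/2, -3, 2]
R4 ← R4 − (1/2)·R1: [0, 13/2, 5/2, 9/2, 5, -4]
R3 ← R3 − (3)·R2: [0, 0, -6, 10, -12, 20]
R4 ← R4 + (13/3)·R2: [0, 0, 9, -15, 18, -30]
R4 ← R4 + (3/2)·R3: [0, 0, 0, 0, 0, 0]
Echelon form has 3 nonzero rows, so rank(T) = 3.
The column space has dimension equal to the rank: 3.

3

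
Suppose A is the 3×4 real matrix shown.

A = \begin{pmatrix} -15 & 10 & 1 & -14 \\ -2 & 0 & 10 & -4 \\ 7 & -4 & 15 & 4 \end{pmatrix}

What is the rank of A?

Row reduce to echelon form.
R2 ← R2 − (2/15)·R1: [0, -4/3, 148/15, -32/15]
R3 ← R3 + (7/15)·R1: [0, 2/3, 232/15, -38/15]
R3 ← R3 + (1/2)·R2: [0, 0, 102/5, -18/5]
Echelon form has 3 nonzero rows, so rank(A) = 3.

3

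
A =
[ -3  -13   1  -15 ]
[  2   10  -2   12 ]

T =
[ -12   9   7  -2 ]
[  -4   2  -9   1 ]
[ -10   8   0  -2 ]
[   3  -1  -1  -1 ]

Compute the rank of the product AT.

2

First compute AT:
[[ 33, -30, 111,   6],
 [ -8,  10, -88,  -2]]
Now row reduce the product.
R2 ← R2 + (8/33)·R1: [0, 30/11, -672/11, -6/11]
2 nonzero rows, so rank(AT) = 2.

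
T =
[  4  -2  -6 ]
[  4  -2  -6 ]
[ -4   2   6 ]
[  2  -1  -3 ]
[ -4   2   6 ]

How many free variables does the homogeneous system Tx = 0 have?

Row reduce to echelon form.
R2 ← R2 − R1: [0, 0, 0]
R3 ← R3 + R1: [0, 0, 0]
R4 ← R4 − (1/2)·R1: [0, 0, 0]
R5 ← R5 + R1: [0, 0, 0]
1 nonzero row, so rank(T) = 1.
T has 3 columns; by rank–nullity, nullity = 3 − 1 = 2.

2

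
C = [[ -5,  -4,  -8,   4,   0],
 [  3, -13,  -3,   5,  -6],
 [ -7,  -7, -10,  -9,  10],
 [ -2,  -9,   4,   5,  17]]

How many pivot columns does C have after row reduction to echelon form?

4

Row reduce to echelon form.
R2 ← R2 + (3/5)·R1: [0, -77/5, -39/5, 37/5, -6]
R3 ← R3 − (7/5)·R1: [0, -7/5, 6/5, -73/5, 10]
R4 ← R4 − (2/5)·R1: [0, -37/5, 36/5, 17/5, 17]
R3 ← R3 − (1/11)·R2: [0, 0, 21/11, -168/11, 116/11]
R4 ← R4 − (37/77)·R2: [0, 0, 843/77, -12/77, 1531/77]
R4 ← R4 − (281/49)·R3: [0, 0, 0, 612/7, -1989/49]
Echelon form has 4 nonzero rows, so rank(C) = 4.
Each nonzero row contributes one pivot column: 4 pivot columns.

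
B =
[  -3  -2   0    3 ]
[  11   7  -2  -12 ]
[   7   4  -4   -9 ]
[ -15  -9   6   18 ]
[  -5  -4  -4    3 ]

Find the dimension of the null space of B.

Row reduce to echelon form.
R2 ← R2 + (11/3)·R1: [0, -1/3, -2, -1]
R3 ← R3 + (7/3)·R1: [0, -2/3, -4, -2]
R4 ← R4 − (5)·R1: [0, 1, 6, 3]
R5 ← R5 − (5/3)·R1: [0, -2/3, -4, -2]
R3 ← R3 − (2)·R2: [0, 0, 0, 0]
R4 ← R4 + (3)·R2: [0, 0, 0, 0]
R5 ← R5 − (2)·R2: [0, 0, 0, 0]
2 nonzero rows, so rank(B) = 2.
B has 4 columns; by rank–nullity, nullity = 4 − 2 = 2.

2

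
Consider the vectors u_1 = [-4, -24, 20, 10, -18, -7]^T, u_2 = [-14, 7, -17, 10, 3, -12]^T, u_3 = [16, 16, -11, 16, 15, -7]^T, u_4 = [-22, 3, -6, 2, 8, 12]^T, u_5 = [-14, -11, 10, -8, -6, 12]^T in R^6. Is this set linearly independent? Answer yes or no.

no

Form the matrix with these vectors as rows and row reduce.
R2 ← R2 − (7/2)·R1: [0, 91, -87, -25, 66, 25/2]
R3 ← R3 + (4)·R1: [0, -80, 69, 56, -57, -35]
R4 ← R4 − (11/2)·R1: [0, 135, -116, -53, 107, 101/2]
R5 ← R5 − (7/2)·R1: [0, 73, -60, -43, 57, 73/2]
R3 ← R3 + (80/91)·R2: [0, 0, -681/91, 3096/91, 93/91, -2185/91]
R4 ← R4 − (135/91)·R2: [0, 0, 1189/91, -1448/91, 827/91, 2908/91]
R5 ← R5 − (73/91)·R2: [0, 0, 891/91, -2088/91, 369/91, 2409/91]
R4 ← R4 + (1189/681)·R3: [0, 0, 0, 9872/227, 2468/227, -6787/681]
R5 ← R5 + (297/227)·R3: [0, 0, 0, 4896/227, 1224/227, -1122/227]
R5 ← R5 − (306/617)·R4: [0, 0, 0, 0, 0, 0]
4 nonzero rows, so the 5 vectors span a space of dimension 4.
Since 4 < 5, the vectors are linearly dependent.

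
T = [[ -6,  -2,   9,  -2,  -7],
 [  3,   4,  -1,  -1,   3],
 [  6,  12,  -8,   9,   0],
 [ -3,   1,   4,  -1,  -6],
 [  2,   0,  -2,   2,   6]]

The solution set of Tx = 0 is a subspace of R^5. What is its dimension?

0

Row reduce to echelon form.
R2 ← R2 + (1/2)·R1: [0, 3, 7/2, -2, -1/2]
R3 ← R3 + R1: [0, 10, 1, 7, -7]
R4 ← R4 − (1/2)·R1: [0, 2, -1/2, 0, -5/2]
R5 ← R5 + (1/3)·R1: [0, -2/3, 1, 4/3, 11/3]
R3 ← R3 − (10/3)·R2: [0, 0, -32/3, 41/3, -16/3]
R4 ← R4 − (2/3)·R2: [0, 0, -17/6, 4/3, -13/6]
R5 ← R5 + (2/9)·R2: [0, 0, 16/9, 8/9, 32/9]
R4 ← R4 − (17/64)·R3: [0, 0, 0, -147/64, -3/4]
R5 ← R5 + (1/6)·R3: [0, 0, 0, 19/6, 8/3]
R5 ← R5 + (608/441)·R4: [0, 0, 0, 0, 80/49]
5 nonzero rows, so rank(T) = 5.
T has 5 columns; by rank–nullity, nullity = 5 − 5 = 0.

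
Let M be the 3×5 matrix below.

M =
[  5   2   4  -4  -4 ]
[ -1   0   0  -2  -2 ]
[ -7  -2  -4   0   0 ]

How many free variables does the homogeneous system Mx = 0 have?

Row reduce to echelon form.
R2 ← R2 + (1/5)·R1: [0, 2/5, 4/5, -14/5, -14/5]
R3 ← R3 + (7/5)·R1: [0, 4/5, 8/5, -28/5, -28/5]
R3 ← R3 − (2)·R2: [0, 0, 0, 0, 0]
2 nonzero rows, so rank(M) = 2.
M has 5 columns; by rank–nullity, nullity = 5 − 2 = 3.

3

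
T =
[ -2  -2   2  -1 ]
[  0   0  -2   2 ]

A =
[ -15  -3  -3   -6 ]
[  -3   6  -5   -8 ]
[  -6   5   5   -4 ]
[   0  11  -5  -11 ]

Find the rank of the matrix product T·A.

First compute TA:
[[ 24,  -7,  31,  31],
 [ 12,  12, -20, -14]]
Now row reduce the product.
R2 ← R2 − (1/2)·R1: [0, 31/2, -71/2, -59/2]
2 nonzero rows, so rank(TA) = 2.

2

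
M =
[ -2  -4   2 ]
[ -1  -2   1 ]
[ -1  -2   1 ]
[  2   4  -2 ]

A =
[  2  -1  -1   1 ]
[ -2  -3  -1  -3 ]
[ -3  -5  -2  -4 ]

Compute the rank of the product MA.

1

First compute MA:
[[ -2,   4,   2,   2],
 [ -1,   2,   1,   1],
 [ -1,   2,   1,   1],
 [  2,  -4,  -2,  -2]]
Now row reduce the product.
R2 ← R2 − (1/2)·R1: [0, 0, 0, 0]
R3 ← R3 − (1/2)·R1: [0, 0, 0, 0]
R4 ← R4 + R1: [0, 0, 0, 0]
1 nonzero row, so rank(MA) = 1.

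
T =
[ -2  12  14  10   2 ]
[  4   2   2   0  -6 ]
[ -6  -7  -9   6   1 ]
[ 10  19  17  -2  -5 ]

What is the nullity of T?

1

Row reduce to echelon form.
R2 ← R2 + (2)·R1: [0, 26, 30, 20, -2]
R3 ← R3 − (3)·R1: [0, -43, -51, -24, -5]
R4 ← R4 + (5)·R1: [0, 79, 87, 48, 5]
R3 ← R3 + (43/26)·R2: [0, 0, -18/13, 118/13, -108/13]
R4 ← R4 − (79/26)·R2: [0, 0, -54/13, -166/13, 144/13]
R4 ← R4 − (3)·R3: [0, 0, 0, -40, 36]
4 nonzero rows, so rank(T) = 4.
T has 5 columns; by rank–nullity, nullity = 5 − 4 = 1.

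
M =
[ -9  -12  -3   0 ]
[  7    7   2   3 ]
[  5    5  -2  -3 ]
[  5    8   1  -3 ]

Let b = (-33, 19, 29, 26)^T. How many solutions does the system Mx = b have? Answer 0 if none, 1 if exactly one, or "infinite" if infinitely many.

Row reduce the augmented matrix [M | b].
R2 ← R2 + (7/9)·R1: [0, -7/3, -1/3, 3, -20/3]
R3 ← R3 + (5/9)·R1: [0, -5/3, -11/3, -3, 32/3]
R4 ← R4 + (5/9)·R1: [0, 4/3, -2/3, -3, 23/3]
R3 ← R3 − (5/7)·R2: [0, 0, -24/7, -36/7, 108/7]
R4 ← R4 + (4/7)·R2: [0, 0, -6/7, -9/7, 27/7]
R4 ← R4 − (1/4)·R3: [0, 0, 0, 0, 0]
The echelon form has 3 nonzero rows, and every pivot lies in the first 4 columns, so rank(M) = rank([M|b]) = 3.
The system is consistent.
rank = 3 < 4 unknowns, so there are infinitely many solutions.

infinite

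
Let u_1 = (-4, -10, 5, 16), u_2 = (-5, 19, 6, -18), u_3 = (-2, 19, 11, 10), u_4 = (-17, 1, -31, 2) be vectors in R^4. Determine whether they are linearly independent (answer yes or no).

yes

Form the matrix with these vectors as rows and row reduce.
R2 ← R2 − (5/4)·R1: [0, 63/2, -1/4, -38]
R3 ← R3 − (1/2)·R1: [0, 24, 17/2, 2]
R4 ← R4 − (17/4)·R1: [0, 87/2, -209/4, -66]
R3 ← R3 − (16/21)·R2: [0, 0, 365/42, 650/21]
R4 ← R4 − (29/21)·R2: [0, 0, -1090/21, -284/21]
R4 ← R4 + (436/73)·R3: [0, 0, 0, 12508/73]
4 nonzero rows, so the 4 vectors span a space of dimension 4.
Since 4 = 4, the vectors are linearly independent.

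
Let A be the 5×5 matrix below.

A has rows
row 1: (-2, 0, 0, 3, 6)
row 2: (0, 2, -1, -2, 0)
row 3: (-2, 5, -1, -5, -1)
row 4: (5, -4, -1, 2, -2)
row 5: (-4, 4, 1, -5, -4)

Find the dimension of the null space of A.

1

Row reduce to echelon form.
R3 ← R3 − R1: [0, 5, -1, -8, -7]
R4 ← R4 + (5/2)·R1: [0, -4, -1, 19/2, 13]
R5 ← R5 − (2)·R1: [0, 4, 1, -11, -16]
R3 ← R3 − (5/2)·R2: [0, 0, 3/2, -3, -7]
R4 ← R4 + (2)·R2: [0, 0, -3, 11/2, 13]
R5 ← R5 − (2)·R2: [0, 0, 3, -7, -16]
R4 ← R4 + (2)·R3: [0, 0, 0, -1/2, -1]
R5 ← R5 − (2)·R3: [0, 0, 0, -1, -2]
R5 ← R5 − (2)·R4: [0, 0, 0, 0, 0]
4 nonzero rows, so rank(A) = 4.
A has 5 columns; by rank–nullity, nullity = 5 − 4 = 1.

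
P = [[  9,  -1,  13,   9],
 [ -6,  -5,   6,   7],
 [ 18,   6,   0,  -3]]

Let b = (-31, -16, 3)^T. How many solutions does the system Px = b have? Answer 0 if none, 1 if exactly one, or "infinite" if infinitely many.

Row reduce the augmented matrix [P | b].
R2 ← R2 + (2/3)·R1: [0, -17/3, 44/3, 13, -110/3]
R3 ← R3 − (2)·R1: [0, 8, -26, -21, 65]
R3 ← R3 + (24/17)·R2: [0, 0, -90/17, -45/17, 225/17]
The echelon form has 3 nonzero rows, and every pivot lies in the first 4 columns, so rank(P) = rank([P|b]) = 3.
The system is consistent.
rank = 3 < 4 unknowns, so there are infinitely many solutions.

infinite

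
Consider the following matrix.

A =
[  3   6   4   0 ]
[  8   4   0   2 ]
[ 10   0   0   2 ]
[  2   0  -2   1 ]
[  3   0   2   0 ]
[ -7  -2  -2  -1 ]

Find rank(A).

3

Row reduce to echelon form.
R2 ← R2 − (8/3)·R1: [0, -12, -32/3, 2]
R3 ← R3 − (10/3)·R1: [0, -20, -40/3, 2]
R4 ← R4 − (2/3)·R1: [0, -4, -14/3, 1]
R5 ← R5 − R1: [0, -6, -2, 0]
R6 ← R6 + (7/3)·R1: [0, 12, 22/3, -1]
R3 ← R3 − (5/3)·R2: [0, 0, 40/9, -4/3]
R4 ← R4 − (1/3)·R2: [0, 0, -10/9, 1/3]
R5 ← R5 − (1/2)·R2: [0, 0, 10/3, -1]
R6 ← R6 + R2: [0, 0, -10/3, 1]
R4 ← R4 + (1/4)·R3: [0, 0, 0, 0]
R5 ← R5 − (3/4)·R3: [0, 0, 0, 0]
R6 ← R6 + (3/4)·R3: [0, 0, 0, 0]
Echelon form has 3 nonzero rows, so rank(A) = 3.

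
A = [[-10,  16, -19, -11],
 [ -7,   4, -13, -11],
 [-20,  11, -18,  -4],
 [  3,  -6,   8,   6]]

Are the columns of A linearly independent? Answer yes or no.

Row reduce A to echelon form.
R2 ← R2 − (7/10)·R1: [0, -36/5, 3/10, -33/10]
R3 ← R3 − (2)·R1: [0, -21, 20, 18]
R4 ← R4 + (3/10)·R1: [0, -6/5, 23/10, 27/10]
R3 ← R3 − (35/12)·R2: [0, 0, 153/8, 221/8]
R4 ← R4 − (1/6)·R2: [0, 0, 9/4, 13/4]
R4 ← R4 − (2/17)·R3: [0, 0, 0, 0]
3 pivots among 4 columns.
Only 3 < 4 pivot columns, so the columns are linearly dependent.

no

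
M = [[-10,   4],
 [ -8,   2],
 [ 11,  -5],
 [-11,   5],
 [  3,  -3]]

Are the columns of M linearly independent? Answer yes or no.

Row reduce M to echelon form.
R2 ← R2 − (4/5)·R1: [0, -6/5]
R3 ← R3 + (11/10)·R1: [0, -3/5]
R4 ← R4 − (11/10)·R1: [0, 3/5]
R5 ← R5 + (3/10)·R1: [0, -9/5]
R3 ← R3 − (1/2)·R2: [0, 0]
R4 ← R4 + (1/2)·R2: [0, 0]
R5 ← R5 − (3/2)·R2: [0, 0]
2 pivots among 2 columns.
Every column is a pivot column, so the columns are linearly independent.

yes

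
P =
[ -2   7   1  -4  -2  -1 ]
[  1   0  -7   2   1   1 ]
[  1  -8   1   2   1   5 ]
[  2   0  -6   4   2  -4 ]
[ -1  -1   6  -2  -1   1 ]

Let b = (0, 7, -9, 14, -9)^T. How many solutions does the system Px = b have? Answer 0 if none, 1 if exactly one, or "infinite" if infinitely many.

infinite

Row reduce the augmented matrix [P | b].
R2 ← R2 + (1/2)·R1: [0, 7/2, -13/2, 0, 0, 1/2, 7]
R3 ← R3 + (1/2)·R1: [0, -9/2, 3/2, 0, 0, 9/2, -9]
R4 ← R4 + R1: [0, 7, -5, 0, 0, -5, 14]
R5 ← R5 − (1/2)·R1: [0, -9/2, 11/2, 0, 0, 3/2, -9]
R3 ← R3 + (9/7)·R2: [0, 0, -48/7, 0, 0, 36/7, 0]
R4 ← R4 − (2)·R2: [0, 0, 8, 0, 0, -6, 0]
R5 ← R5 + (9/7)·R2: [0, 0, -20/7, 0, 0, 15/7, 0]
R4 ← R4 + (7/6)·R3: [0, 0, 0, 0, 0, 0, 0]
R5 ← R5 − (5/12)·R3: [0, 0, 0, 0, 0, 0, 0]
The echelon form has 3 nonzero rows, and every pivot lies in the first 6 columns, so rank(P) = rank([P|b]) = 3.
The system is consistent.
rank = 3 < 6 unknowns, so there are infinitely many solutions.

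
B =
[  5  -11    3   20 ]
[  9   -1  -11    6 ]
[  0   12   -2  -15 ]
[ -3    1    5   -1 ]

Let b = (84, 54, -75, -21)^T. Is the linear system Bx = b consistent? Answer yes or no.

Row reduce the augmented matrix [B | b].
R2 ← R2 − (9/5)·R1: [0, 94/5, -82/5, -30, -486/5]
R4 ← R4 + (3/5)·R1: [0, -28/5, 34/5, 11, 147/5]
R3 ← R3 − (30/47)·R2: [0, 0, 398/47, 195/47, -609/47]
R4 ← R4 + (14/47)·R2: [0, 0, 90/47, 97/47, 21/47]
R4 ← R4 − (45/199)·R3: [0, 0, 0, 224/199, 672/199]
The echelon form has 4 nonzero rows, and every pivot lies in the first 4 columns, so rank(B) = rank([B|b]) = 4.
The system is consistent.

yes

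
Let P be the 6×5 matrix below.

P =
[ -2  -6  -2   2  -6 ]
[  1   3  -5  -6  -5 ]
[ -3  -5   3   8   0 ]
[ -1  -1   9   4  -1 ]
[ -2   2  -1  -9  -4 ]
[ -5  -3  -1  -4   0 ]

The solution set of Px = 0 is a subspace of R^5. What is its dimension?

0

Row reduce to echelon form.
R2 ← R2 + (1/2)·R1: [0, 0, -6, -5, -8]
R3 ← R3 − (3/2)·R1: [0, 4, 6, 5, 9]
R4 ← R4 − (1/2)·R1: [0, 2, 10, 3, 2]
R5 ← R5 − R1: [0, 8, 1, -11, 2]
R6 ← R6 − (5/2)·R1: [0, 12, 4, -9, 15]
Swap R2 ↔ R3
R4 ← R4 − (1/2)·R2: [0, 0, 7, 1/2, -5/2]
R5 ← R5 − (2)·R2: [0, 0, -11, -21, -16]
R6 ← R6 − (3)·R2: [0, 0, -14, -24, -12]
R4 ← R4 + (7/6)·R3: [0, 0, 0, -16/3, -71/6]
R5 ← R5 − (11/6)·R3: [0, 0, 0, -71/6, -4/3]
R6 ← R6 − (7/3)·R3: [0, 0, 0, -37/3, 20/3]
R5 ← R5 − (71/32)·R4: [0, 0, 0, 0, 1595/64]
R6 ← R6 − (37/16)·R4: [0, 0, 0, 0, 1089/32]
R6 ← R6 − (198/145)·R5: [0, 0, 0, 0, 0]
5 nonzero rows, so rank(P) = 5.
P has 5 columns; by rank–nullity, nullity = 5 − 5 = 0.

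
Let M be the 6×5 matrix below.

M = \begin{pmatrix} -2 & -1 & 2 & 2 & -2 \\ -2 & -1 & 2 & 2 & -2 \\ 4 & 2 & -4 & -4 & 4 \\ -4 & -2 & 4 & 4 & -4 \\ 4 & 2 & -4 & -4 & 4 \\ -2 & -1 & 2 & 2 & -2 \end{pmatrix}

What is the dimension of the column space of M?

1

Row reduce to echelon form.
R2 ← R2 − R1: [0, 0, 0, 0, 0]
R3 ← R3 + (2)·R1: [0, 0, 0, 0, 0]
R4 ← R4 − (2)·R1: [0, 0, 0, 0, 0]
R5 ← R5 + (2)·R1: [0, 0, 0, 0, 0]
R6 ← R6 − R1: [0, 0, 0, 0, 0]
Echelon form has 1 nonzero row, so rank(M) = 1.
The column space has dimension equal to the rank: 1.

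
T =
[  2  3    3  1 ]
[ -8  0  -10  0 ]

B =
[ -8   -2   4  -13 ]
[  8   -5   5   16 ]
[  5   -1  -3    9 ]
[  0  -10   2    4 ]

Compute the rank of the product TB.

2

First compute TB:
[[ 23, -32,  16,  53],
 [ 14,  26,  -2,  14]]
Now row reduce the product.
R2 ← R2 − (14/23)·R1: [0, 1046/23, -270/23, -420/23]
2 nonzero rows, so rank(TB) = 2.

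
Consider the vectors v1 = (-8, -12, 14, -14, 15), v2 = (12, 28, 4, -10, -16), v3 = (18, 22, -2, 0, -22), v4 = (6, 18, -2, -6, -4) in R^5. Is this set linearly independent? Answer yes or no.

Form the matrix with these vectors as rows and row reduce.
R2 ← R2 + (3/2)·R1: [0, 10, 25, -31, 13/2]
R3 ← R3 + (9/4)·R1: [0, -5, 59/2, -63/2, 47/4]
R4 ← R4 + (3/4)·R1: [0, 9, 17/2, -33/2, 29/4]
R3 ← R3 + (1/2)·R2: [0, 0, 42, -47, 15]
R4 ← R4 − (9/10)·R2: [0, 0, -14, 57/5, 7/5]
R4 ← R4 + (1/3)·R3: [0, 0, 0, -64/15, 32/5]
4 nonzero rows, so the 4 vectors span a space of dimension 4.
Since 4 = 4, the vectors are linearly independent.

yes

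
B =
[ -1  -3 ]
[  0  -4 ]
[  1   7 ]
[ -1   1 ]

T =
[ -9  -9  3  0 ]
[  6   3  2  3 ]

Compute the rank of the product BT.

First compute BT:
[[ -9,   0,  -9,  -9],
 [-24, -12,  -8, -12],
 [ 33,  12,  17,  21],
 [ 15,  12,  -1,   3]]
Now row reduce the product.
R2 ← R2 − (8/3)·R1: [0, -12, 16, 12]
R3 ← R3 + (11/3)·R1: [0, 12, -16, -12]
R4 ← R4 + (5/3)·R1: [0, 12, -16, -12]
R3 ← R3 + R2: [0, 0, 0, 0]
R4 ← R4 + R2: [0, 0, 0, 0]
2 nonzero rows, so rank(BT) = 2.

2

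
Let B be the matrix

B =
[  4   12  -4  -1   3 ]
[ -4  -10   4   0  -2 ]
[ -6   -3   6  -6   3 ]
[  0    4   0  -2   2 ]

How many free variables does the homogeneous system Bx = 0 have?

Row reduce to echelon form.
R2 ← R2 + R1: [0, 2, 0, -1, 1]
R3 ← R3 + (3/2)·R1: [0, 15, 0, -15/2, 15/2]
R3 ← R3 − (15/2)·R2: [0, 0, 0, 0, 0]
R4 ← R4 − (2)·R2: [0, 0, 0, 0, 0]
2 nonzero rows, so rank(B) = 2.
B has 5 columns; by rank–nullity, nullity = 5 − 2 = 3.

3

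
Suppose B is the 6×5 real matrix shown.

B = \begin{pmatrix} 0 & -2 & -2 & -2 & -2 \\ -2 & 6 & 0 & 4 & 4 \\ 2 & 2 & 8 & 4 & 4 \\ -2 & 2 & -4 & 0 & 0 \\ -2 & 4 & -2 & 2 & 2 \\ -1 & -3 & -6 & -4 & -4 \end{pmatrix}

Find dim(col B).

Row reduce to echelon form.
Swap R1 ↔ R2
R3 ← R3 + R1: [0, 8, 8, 8, 8]
R4 ← R4 − R1: [0, -4, -4, -4, -4]
R5 ← R5 − R1: [0, -2, -2, -2, -2]
R6 ← R6 − (1/2)·R1: [0, -6, -6, -6, -6]
R3 ← R3 + (4)·R2: [0, 0, 0, 0, 0]
R4 ← R4 − (2)·R2: [0, 0, 0, 0, 0]
R5 ← R5 − R2: [0, 0, 0, 0, 0]
R6 ← R6 − (3)·R2: [0, 0, 0, 0, 0]
Echelon form has 2 nonzero rows, so rank(B) = 2.
The column space has dimension equal to the rank: 2.

2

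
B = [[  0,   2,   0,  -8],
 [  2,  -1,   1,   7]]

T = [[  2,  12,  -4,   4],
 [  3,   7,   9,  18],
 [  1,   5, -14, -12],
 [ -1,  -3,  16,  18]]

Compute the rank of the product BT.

2

First compute BT:
[[ 14,  38, -110, -108],
 [ -5,   1,  81, 104]]
Now row reduce the product.
R2 ← R2 + (5/14)·R1: [0, 102/7, 292/7, 458/7]
2 nonzero rows, so rank(BT) = 2.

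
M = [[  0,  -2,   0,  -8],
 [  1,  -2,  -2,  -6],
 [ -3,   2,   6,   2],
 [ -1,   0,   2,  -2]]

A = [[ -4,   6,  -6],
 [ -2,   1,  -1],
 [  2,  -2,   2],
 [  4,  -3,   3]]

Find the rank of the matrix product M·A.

2

First compute MA:
[[-28,  22, -22],
 [-28,  26, -26],
 [ 28, -34,  34],
 [  0,  -4,   4]]
Now row reduce the product.
R2 ← R2 − R1: [0, 4, -4]
R3 ← R3 + R1: [0, -12, 12]
R3 ← R3 + (3)·R2: [0, 0, 0]
R4 ← R4 + R2: [0, 0, 0]
2 nonzero rows, so rank(MA) = 2.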